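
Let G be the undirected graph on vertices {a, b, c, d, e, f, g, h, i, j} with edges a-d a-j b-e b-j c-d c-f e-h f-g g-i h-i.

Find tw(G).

2

A width-2 tree decomposition is:
Bags: B1 = {e, h, i}  B2 = {e, g, i}  B3 = {e, f, g}  B4 = {c, e, f}  B5 = {c, d, e}  B6 = {a, d, e}  B7 = {a, e, j}  B8 = {b, e, j}
Tree: B1–B2, B2–B3, B3–B4, B4–B5, B5–B6, B6–B7, B7–B8
Each bag holds 3 vertices, so the decomposition has width 2, which upper-bounds the treewidth. The edges e–h–i–g–f–c–d–a–j–b–e form a cycle, so G is not a tree and its treewidth is at least 2. Hence tw(G) = 2 exactly.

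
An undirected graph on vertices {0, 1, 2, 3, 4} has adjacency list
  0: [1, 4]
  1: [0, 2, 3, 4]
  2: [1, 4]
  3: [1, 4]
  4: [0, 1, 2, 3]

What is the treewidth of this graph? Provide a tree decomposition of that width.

Treewidth 2.
One optimal decomposition is:
Bags: B1 = {1, 2, 4}  B2 = {1, 3, 4}  B3 = {0, 1, 4}
Tree: B1–B2, B1–B3

Each bag holds 3 vertices, so the decomposition has width 2, which upper-bounds the treewidth. For the lower bound, the 3 vertices {0, 1, 4} are pairwise adjacent, and any tree decomposition puts a clique entirely inside one bag — forcing width ≥ 2. Hence tw(G) = 2 exactly.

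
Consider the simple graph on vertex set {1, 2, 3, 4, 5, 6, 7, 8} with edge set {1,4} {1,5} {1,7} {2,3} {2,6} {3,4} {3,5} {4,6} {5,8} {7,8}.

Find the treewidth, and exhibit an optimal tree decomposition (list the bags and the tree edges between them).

Every bag has size at most 3, so the width is 3 − 1 = 2 and tw(G) ≤ 2. The edges 2–6–4–3–2 form a cycle, so G is not a tree and its treewidth is at least 2. The upper and lower bounds meet at 2, so that is the treewidth.

Treewidth 2.
One optimal decomposition is:
Bags: B1 = {2, 3, 6}  B2 = {3, 4, 6}  B3 = {3, 4, 5}  B4 = {1, 4, 5}  B5 = {1, 5, 8}  B6 = {1, 7, 8}
Tree: B1–B2, B2–B3, B3–B4, B4–B5, B5–B6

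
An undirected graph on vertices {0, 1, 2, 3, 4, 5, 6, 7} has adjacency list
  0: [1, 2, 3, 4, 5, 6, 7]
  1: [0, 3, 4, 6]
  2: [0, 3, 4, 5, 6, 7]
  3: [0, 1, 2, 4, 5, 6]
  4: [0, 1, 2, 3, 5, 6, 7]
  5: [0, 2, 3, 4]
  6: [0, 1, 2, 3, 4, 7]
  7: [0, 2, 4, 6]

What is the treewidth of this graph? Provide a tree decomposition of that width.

Treewidth 4.
One optimal decomposition is:
Bags: B1 = {0, 2, 3, 4, 6}  B2 = {0, 2, 4, 6, 7}  B3 = {0, 2, 3, 4, 5}  B4 = {0, 1, 3, 4, 6}
Tree: B1–B2, B1–B3, B1–B4

Every bag has size at most 5, so the width is 5 − 1 = 4 and tw(G) ≤ 4. On the other hand G contains the 5-clique {0, 1, 3, 4, 6}. A clique must lie in a single bag of any decomposition, so no decomposition can have width below 4. Combining the bounds, tw(G) = 4.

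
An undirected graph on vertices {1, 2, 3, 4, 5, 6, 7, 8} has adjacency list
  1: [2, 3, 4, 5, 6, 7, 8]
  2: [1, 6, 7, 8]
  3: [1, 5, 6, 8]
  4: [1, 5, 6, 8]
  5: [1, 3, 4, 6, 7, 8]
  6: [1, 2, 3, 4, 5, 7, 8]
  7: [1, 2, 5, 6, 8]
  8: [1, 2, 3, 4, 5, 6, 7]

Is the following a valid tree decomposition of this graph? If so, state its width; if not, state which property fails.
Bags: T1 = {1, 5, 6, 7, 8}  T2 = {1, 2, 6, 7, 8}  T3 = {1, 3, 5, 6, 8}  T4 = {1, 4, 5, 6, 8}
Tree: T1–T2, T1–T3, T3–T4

Yes; width 4.

Every vertex of G appears in some bag (union = {1, 2, 3, 4, 5, 6, 7, 8}); every edge is covered by a bag; and for each vertex v the set of bags containing v is connected in the bag tree. The decomposition is therefore valid. The largest bag has 5 vertices, so the width is 4.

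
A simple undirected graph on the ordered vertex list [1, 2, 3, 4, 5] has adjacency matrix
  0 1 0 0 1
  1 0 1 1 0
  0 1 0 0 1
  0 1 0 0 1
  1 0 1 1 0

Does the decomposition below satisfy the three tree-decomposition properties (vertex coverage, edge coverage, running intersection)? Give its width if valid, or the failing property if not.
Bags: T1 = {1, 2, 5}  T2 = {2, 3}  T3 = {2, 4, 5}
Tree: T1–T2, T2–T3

A tree decomposition must satisfy three properties: every vertex lies in some bag; for every edge, both endpoints lie together in some bag; and for every vertex, the bags containing it form a connected subtree. Here edge (5,3) lies in no bag, so the decomposition is invalid.

No — edge (5,3) lies in no bag.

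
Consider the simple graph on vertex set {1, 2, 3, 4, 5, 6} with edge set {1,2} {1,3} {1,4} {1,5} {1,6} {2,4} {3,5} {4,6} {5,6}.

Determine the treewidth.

A width-2 tree decomposition is:
Bags: B1 = {1, 5, 6}  B2 = {1, 4, 6}  B3 = {1, 2, 4}  B4 = {1, 3, 5}
Tree: B1–B2, B2–B3, B1–B4
Every bag has size at most 3, so the width is 3 − 1 = 2 and tw(G) ≤ 2. On the other hand G contains the 3-clique {1, 3, 5}. A clique must lie in a single bag of any decomposition, so no decomposition can have width below 2. Combining the bounds, tw(G) = 2.

2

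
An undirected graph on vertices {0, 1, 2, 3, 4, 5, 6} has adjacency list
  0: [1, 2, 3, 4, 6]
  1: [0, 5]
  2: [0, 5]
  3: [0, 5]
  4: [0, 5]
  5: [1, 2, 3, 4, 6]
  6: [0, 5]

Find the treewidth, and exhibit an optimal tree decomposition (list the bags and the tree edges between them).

Treewidth 2.
Bags: B1 = {0, 1, 5}  B2 = {0, 2, 5}  B3 = {0, 3, 5}  B4 = {0, 5, 6}  B5 = {0, 4, 5}
Tree: B1–B2, B2–B3, B3–B4, B4–B5

Every bag has size at most 3, so the width is 3 − 1 = 2 and tw(G) ≤ 2. Since 0–1–5–2–0 is a cycle in G, G is not acyclic. Forests are exactly the graphs of treewidth ≤ 1, so tw(G) ≥ 2. Therefore the treewidth is 2.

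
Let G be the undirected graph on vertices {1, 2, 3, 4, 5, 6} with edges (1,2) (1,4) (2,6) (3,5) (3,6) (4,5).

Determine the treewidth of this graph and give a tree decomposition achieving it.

Treewidth 2.
One such decomposition:
Bags: B1 = {1, 2, 4}  B2 = {2, 4, 6}  B3 = {3, 4, 6}  B4 = {3, 4, 5}
Tree: B1–B2, B2–B3, B3–B4

The largest bag has 3 vertices, giving width 2; this decomposition certifies tw(G) ≤ 2. Since 4–1–2–6–3–5–4 is a cycle in G, G is not acyclic. Forests are exactly the graphs of treewidth ≤ 1, so tw(G) ≥ 2. Hence tw(G) = 2 exactly.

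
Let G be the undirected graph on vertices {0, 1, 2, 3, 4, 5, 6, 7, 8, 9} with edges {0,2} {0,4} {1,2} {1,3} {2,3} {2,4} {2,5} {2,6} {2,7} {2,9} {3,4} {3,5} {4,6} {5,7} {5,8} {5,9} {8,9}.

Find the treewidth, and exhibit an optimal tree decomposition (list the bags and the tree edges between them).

Treewidth 2.
One such decomposition:
Bags: B1 = {2, 5, 9}  B2 = {2, 5, 7}  B3 = {2, 3, 5}  B4 = {5, 8, 9}  B5 = {2, 3, 4}  B6 = {2, 4, 6}  B7 = {1, 2, 3}  B8 = {0, 2, 4}
Tree: B1–B2, B1–B3, B1–B4, B3–B5, B5–B6, B5–B7, B6–B8

Every bag has size at most 3, so the width is 3 − 1 = 2 and tw(G) ≤ 2. For the lower bound, the 3 vertices {5, 8, 9} are pairwise adjacent, and any tree decomposition puts a clique entirely inside one bag — forcing width ≥ 2. Combining the bounds, tw(G) = 2.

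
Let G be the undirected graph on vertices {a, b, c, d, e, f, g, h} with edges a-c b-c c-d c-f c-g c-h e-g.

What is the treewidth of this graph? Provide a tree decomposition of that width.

Each bag holds 2 vertices, so the decomposition has width 1, which upper-bounds the treewidth. G has an edge, so its treewidth is at least 1. The upper and lower bounds meet at 1, so that is the treewidth.

Treewidth 1.
Bags: B1 = {e, g}  B2 = {c, g}  B3 = {a, c}  B4 = {b, c}  B5 = {c, f}  B6 = {c, d}  B7 = {c, h}
Tree: B1–B2, B2–B3, B3–B4, B4–B5, B5–B6, B6–B7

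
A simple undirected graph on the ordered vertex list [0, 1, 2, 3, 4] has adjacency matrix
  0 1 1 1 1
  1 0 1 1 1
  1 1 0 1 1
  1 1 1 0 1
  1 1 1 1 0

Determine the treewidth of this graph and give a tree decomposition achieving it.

A single bag containing all 5 vertices is trivially a valid decomposition of width 4. Conversely, {0, 1, 2, 3, 4} is a clique of size 5, and the vertices of any clique must share a bag in every tree decomposition; so some bag has ≥ 5 vertices and tw(G) ≥ 4. Therefore the treewidth is 4.

Treewidth 4.
Bags: B1 = {0, 1, 2, 3, 4}
Tree: (single bag)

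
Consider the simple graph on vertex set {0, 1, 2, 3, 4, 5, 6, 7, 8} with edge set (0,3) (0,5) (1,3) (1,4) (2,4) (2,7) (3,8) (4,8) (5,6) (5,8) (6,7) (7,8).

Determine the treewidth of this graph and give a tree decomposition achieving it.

The largest bag has 4 vertices, giving width 3; this decomposition certifies tw(G) ≤ 3. For the lower bound: the 4 vertex sets {0,5,6}, {7}, {8}, {1,2,3,4} are disjoint, each induces a connected subgraph, and every pair is joined by at least one edge of G. Contracting each set to a single vertex therefore yields K_{4} as a minor, and since treewidth is minor-monotone, tw(G) ≥ tw(K_{4}) = 3. Therefore the treewidth is 3.

Treewidth 3.
One optimal decomposition is:
Bags: B1 = {0, 5, 6, 7}  B2 = {0, 5, 7, 8}  B3 = {0, 3, 7, 8}  B4 = {2, 3, 7, 8}  B5 = {2, 3, 4, 8}  B6 = {1, 2, 3, 4}
Tree: B1–B2, B2–B3, B3–B4, B4–B5, B5–B6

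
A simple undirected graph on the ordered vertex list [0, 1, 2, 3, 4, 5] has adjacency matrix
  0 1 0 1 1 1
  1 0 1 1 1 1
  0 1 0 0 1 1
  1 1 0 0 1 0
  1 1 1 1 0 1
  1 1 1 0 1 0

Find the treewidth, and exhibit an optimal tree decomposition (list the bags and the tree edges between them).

Treewidth 3.
One optimal decomposition is:
Bags: B1 = {0, 1, 4, 5}  B2 = {1, 2, 4, 5}  B3 = {0, 1, 3, 4}
Tree: B1–B2, B1–B3

Each bag holds 4 vertices, so the decomposition has width 3, which upper-bounds the treewidth. Conversely, {0, 1, 3, 4} is a clique of size 4, and the vertices of any clique must share a bag in every tree decomposition; so some bag has ≥ 4 vertices and tw(G) ≥ 3. The upper and lower bounds meet at 3, so that is the treewidth.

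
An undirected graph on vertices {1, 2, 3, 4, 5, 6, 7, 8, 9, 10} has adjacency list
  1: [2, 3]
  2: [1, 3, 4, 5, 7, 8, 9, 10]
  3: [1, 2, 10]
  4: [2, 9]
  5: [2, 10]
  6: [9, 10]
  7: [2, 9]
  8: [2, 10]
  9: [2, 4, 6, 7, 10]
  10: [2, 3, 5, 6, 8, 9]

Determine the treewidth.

2

A width-2 tree decomposition is:
Bags: B1 = {2, 9, 10}  B2 = {2, 4, 9}  B3 = {2, 3, 10}  B4 = {2, 5, 10}  B5 = {2, 8, 10}  B6 = {6, 9, 10}  B7 = {2, 7, 9}  B8 = {1, 2, 3}
Tree: B1–B2, B1–B3, B3–B4, B1–B5, B1–B6, B2–B7, B3–B8
Every bag has size at most 3, so the width is 3 − 1 = 2 and tw(G) ≤ 2. On the other hand G contains the 3-clique {1, 2, 3}. A clique must lie in a single bag of any decomposition, so no decomposition can have width below 2. Combining the bounds, tw(G) = 2.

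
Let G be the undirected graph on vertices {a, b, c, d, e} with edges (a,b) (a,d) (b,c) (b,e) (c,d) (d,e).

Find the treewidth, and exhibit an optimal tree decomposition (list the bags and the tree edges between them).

The largest bag has 3 vertices, giving width 2; this decomposition certifies tw(G) ≤ 2. Since e–b–a–d–e is a cycle in G, G is not acyclic. Forests are exactly the graphs of treewidth ≤ 1, so tw(G) ≥ 2. Therefore the treewidth is 2.

Treewidth 2.
One optimal decomposition is:
Bags: B1 = {b, d, e}  B2 = {a, b, d}  B3 = {b, c, d}
Tree: B1–B2, B2–B3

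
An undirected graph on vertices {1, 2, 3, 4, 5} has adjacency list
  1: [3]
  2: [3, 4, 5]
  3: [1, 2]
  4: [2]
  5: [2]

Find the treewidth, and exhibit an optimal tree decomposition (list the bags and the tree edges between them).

Treewidth 1.
One optimal decomposition is:
Bags: B1 = {2, 5}  B2 = {2, 3}  B3 = {2, 4}  B4 = {1, 3}
Tree: B1–B2, B1–B3, B2–B4

Each bag holds 2 vertices, so the decomposition has width 1, which upper-bounds the treewidth. Any graph with an edge has treewidth ≥ 1, and G has the edge 2–5. Hence tw(G) = 1 exactly.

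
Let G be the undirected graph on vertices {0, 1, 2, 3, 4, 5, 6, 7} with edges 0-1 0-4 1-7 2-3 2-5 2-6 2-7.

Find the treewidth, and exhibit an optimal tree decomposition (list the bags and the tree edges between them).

Each bag holds 2 vertices, so the decomposition has width 1, which upper-bounds the treewidth. Since G has at least one edge (e.g. 7–1), it is not an edgeless graph, so tw(G) ≥ 1. Therefore the treewidth is 1.

Treewidth 1.
One optimal decomposition is:
Bags: B1 = {1, 7}  B2 = {2, 7}  B3 = {0, 1}  B4 = {2, 5}  B5 = {2, 6}  B6 = {2, 3}  B7 = {0, 4}
Tree: B1–B2, B1–B3, B2–B4, B2–B5, B5–B6, B3–B7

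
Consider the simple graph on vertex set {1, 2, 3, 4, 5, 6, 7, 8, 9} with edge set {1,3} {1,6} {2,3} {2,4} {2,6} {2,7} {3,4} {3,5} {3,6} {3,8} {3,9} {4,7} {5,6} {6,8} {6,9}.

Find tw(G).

A width-2 tree decomposition is:
Bags: B1 = {2, 3, 6}  B2 = {2, 3, 4}  B3 = {3, 6, 9}  B4 = {3, 6, 8}  B5 = {3, 5, 6}  B6 = {2, 4, 7}  B7 = {1, 3, 6}
Tree: B1–B2, B1–B3, B3–B4, B4–B5, B2–B6, B5–B7
Each bag holds 3 vertices, so the decomposition has width 2, which upper-bounds the treewidth. For the lower bound, the 3 vertices {2, 3, 4} are pairwise adjacent, and any tree decomposition puts a clique entirely inside one bag — forcing width ≥ 2. The upper and lower bounds meet at 2, so that is the treewidth.

2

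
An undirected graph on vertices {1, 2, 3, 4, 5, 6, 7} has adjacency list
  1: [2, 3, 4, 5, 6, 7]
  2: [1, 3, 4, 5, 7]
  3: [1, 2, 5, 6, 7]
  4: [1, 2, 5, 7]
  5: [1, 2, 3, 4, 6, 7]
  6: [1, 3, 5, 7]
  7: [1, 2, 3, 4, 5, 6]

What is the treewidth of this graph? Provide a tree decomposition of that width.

Treewidth 4.
One optimal decomposition is:
Bags: B1 = {1, 2, 3, 5, 7}  B2 = {1, 3, 5, 6, 7}  B3 = {1, 2, 4, 5, 7}
Tree: B1–B2, B1–B3

The largest bag has 5 vertices, giving width 4; this decomposition certifies tw(G) ≤ 4. Conversely, {1, 2, 3, 5, 7} is a clique of size 5, and the vertices of any clique must share a bag in every tree decomposition; so some bag has ≥ 5 vertices and tw(G) ≥ 4. Combining the bounds, tw(G) = 4.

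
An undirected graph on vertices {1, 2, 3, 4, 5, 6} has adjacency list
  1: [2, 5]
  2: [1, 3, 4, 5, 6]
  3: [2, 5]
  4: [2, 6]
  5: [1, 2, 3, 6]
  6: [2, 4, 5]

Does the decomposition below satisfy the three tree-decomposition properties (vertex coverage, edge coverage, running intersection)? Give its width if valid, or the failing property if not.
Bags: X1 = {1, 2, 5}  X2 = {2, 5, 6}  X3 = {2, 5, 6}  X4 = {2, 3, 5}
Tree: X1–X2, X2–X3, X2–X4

No — vertex 4 appears in no bag.

A tree decomposition must satisfy three properties: every vertex lies in some bag; for every edge, both endpoints lie together in some bag; and for every vertex, the bags containing it form a connected subtree. Here vertex 4 appears in no bag, so the decomposition is invalid.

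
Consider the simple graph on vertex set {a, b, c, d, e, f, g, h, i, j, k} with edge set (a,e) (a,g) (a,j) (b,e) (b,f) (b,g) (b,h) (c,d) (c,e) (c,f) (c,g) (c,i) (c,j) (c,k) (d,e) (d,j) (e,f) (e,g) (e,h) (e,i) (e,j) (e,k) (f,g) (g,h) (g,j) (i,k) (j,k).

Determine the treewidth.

A width-3 tree decomposition is:
Bags: B1 = {a, e, g, j}  B2 = {c, e, g, j}  B3 = {c, e, j, k}  B4 = {c, e, f, g}  B5 = {c, d, e, j}  B6 = {b, e, f, g}  B7 = {c, e, i, k}  B8 = {b, e, g, h}
Tree: B1–B2, B2–B3, B2–B4, B3–B5, B4–B6, B3–B7, B6–B8
The largest bag has 4 vertices, giving width 3; this decomposition certifies tw(G) ≤ 3. On the other hand G contains the 4-clique {c, d, e, j}. A clique must lie in a single bag of any decomposition, so no decomposition can have width below 3. Hence tw(G) = 3 exactly.

3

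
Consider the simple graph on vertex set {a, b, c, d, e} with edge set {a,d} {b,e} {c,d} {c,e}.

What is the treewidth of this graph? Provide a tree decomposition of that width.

Treewidth 1.
One optimal decomposition is:
Bags: B1 = {a, d}  B2 = {c, d}  B3 = {c, e}  B4 = {b, e}
Tree: B1–B2, B2–B3, B3–B4

Every bag has size at most 2, so the width is 2 − 1 = 1 and tw(G) ≤ 1. G has an edge, so its treewidth is at least 1. The upper and lower bounds meet at 1, so that is the treewidth.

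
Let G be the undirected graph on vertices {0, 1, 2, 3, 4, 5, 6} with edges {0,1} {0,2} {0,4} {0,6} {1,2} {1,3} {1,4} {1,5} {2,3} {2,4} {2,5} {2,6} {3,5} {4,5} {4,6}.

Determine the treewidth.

3

A width-3 tree decomposition is:
Bags: B1 = {0, 2, 4, 6}  B2 = {0, 1, 2, 4}  B3 = {1, 2, 4, 5}  B4 = {1, 2, 3, 5}
Tree: B1–B2, B2–B3, B3–B4
The largest bag has 4 vertices, giving width 3; this decomposition certifies tw(G) ≤ 3. Conversely, {1, 2, 3, 5} is a clique of size 4, and the vertices of any clique must share a bag in every tree decomposition; so some bag has ≥ 4 vertices and tw(G) ≥ 3. The upper and lower bounds meet at 3, so that is the treewidth.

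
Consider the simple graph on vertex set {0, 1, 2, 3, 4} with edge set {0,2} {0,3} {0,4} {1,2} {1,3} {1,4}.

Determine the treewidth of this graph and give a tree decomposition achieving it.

The largest bag has 3 vertices, giving width 2; this decomposition certifies tw(G) ≤ 2. For the lower bound, G contains the cycle 0–4–1–3–0, so G is not a forest; only forests have treewidth ≤ 1, hence tw(G) ≥ 2. Therefore the treewidth is 2.

Treewidth 2.
One optimal decomposition is:
Bags: B1 = {0, 1, 4}  B2 = {0, 1, 3}  B3 = {0, 1, 2}
Tree: B1–B2, B2–B3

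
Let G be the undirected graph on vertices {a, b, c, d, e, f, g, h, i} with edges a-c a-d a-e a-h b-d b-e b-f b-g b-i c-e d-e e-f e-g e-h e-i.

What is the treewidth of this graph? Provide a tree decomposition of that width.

Every bag has size at most 3, so the width is 3 − 1 = 2 and tw(G) ≤ 2. Conversely, {a, e, h} is a clique of size 3, and the vertices of any clique must share a bag in every tree decomposition; so some bag has ≥ 3 vertices and tw(G) ≥ 2. Combining the bounds, tw(G) = 2.

Treewidth 2.
One optimal decomposition is:
Bags: B1 = {b, e, f}  B2 = {b, d, e}  B3 = {a, d, e}  B4 = {a, e, h}  B5 = {b, e, g}  B6 = {b, e, i}  B7 = {a, c, e}
Tree: B1–B2, B2–B3, B3–B4, B1–B5, B1–B6, B3–B7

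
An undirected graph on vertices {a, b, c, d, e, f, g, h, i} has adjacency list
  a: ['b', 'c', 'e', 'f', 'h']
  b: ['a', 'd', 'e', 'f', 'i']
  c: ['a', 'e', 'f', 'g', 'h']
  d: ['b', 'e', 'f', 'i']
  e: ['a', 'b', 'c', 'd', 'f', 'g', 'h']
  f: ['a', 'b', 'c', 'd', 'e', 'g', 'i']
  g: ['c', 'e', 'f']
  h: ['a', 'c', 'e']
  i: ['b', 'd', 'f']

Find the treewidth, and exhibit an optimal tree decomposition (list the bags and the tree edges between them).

Treewidth 3.
One such decomposition:
Bags: B1 = {a, b, e, f}  B2 = {a, c, e, f}  B3 = {c, e, f, g}  B4 = {a, c, e, h}  B5 = {b, d, e, f}  B6 = {b, d, f, i}
Tree: B1–B2, B2–B3, B2–B4, B1–B5, B5–B6

The largest bag has 4 vertices, giving width 3; this decomposition certifies tw(G) ≤ 3. On the other hand G contains the 4-clique {a, c, e, h}. A clique must lie in a single bag of any decomposition, so no decomposition can have width below 3. The upper and lower bounds meet at 3, so that is the treewidth.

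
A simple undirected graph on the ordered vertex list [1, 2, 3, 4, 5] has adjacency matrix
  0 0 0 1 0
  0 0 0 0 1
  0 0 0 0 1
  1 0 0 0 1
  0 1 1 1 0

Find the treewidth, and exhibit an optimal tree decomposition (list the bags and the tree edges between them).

The largest bag has 2 vertices, giving width 1; this decomposition certifies tw(G) ≤ 1. Any graph with an edge has treewidth ≥ 1, and G has the edge 3–5. Therefore the treewidth is 1.

Treewidth 1.
One such decomposition:
Bags: B1 = {3, 5}  B2 = {4, 5}  B3 = {1, 4}  B4 = {2, 5}
Tree: B1–B2, B2–B3, B1–B4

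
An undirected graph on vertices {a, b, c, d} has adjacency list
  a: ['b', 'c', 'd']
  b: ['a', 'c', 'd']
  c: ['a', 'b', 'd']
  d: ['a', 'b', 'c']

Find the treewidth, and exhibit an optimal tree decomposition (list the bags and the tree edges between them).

Treewidth 3.
One such decomposition:
Bags: B1 = {a, b, c, d}
Tree: (single bag)

With just one bag of size 4, the width is 4 − 1 = 3, so tw(G) ≤ 3. On the other hand G contains the 4-clique {a, b, c, d}. A clique must lie in a single bag of any decomposition, so no decomposition can have width below 3. The upper and lower bounds meet at 3, so that is the treewidth.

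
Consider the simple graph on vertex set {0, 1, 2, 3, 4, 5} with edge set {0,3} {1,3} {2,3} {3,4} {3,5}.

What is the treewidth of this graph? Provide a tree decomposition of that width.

Treewidth 1.
One optimal decomposition is:
Bags: B1 = {2, 3}  B2 = {3, 5}  B3 = {3, 4}  B4 = {0, 3}  B5 = {1, 3}
Tree: B1–B2, B1–B3, B3–B4, B4–B5

The largest bag has 2 vertices, giving width 1; this decomposition certifies tw(G) ≤ 1. G has an edge, so its treewidth is at least 1. The upper and lower bounds meet at 1, so that is the treewidth.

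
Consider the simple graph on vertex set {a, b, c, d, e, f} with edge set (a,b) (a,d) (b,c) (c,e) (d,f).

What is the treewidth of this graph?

A width-1 tree decomposition is:
Bags: B1 = {c, e}  B2 = {b, c}  B3 = {a, b}  B4 = {a, d}  B5 = {d, f}
Tree: B1–B2, B2–B3, B3–B4, B4–B5
Each bag holds 2 vertices, so the decomposition has width 1, which upper-bounds the treewidth. Any graph with an edge has treewidth ≥ 1, and G has the edge e–c. Therefore the treewidth is 1.

1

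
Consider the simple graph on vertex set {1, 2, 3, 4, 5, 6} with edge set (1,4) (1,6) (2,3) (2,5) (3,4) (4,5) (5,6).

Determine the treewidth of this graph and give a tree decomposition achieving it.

Each bag holds 3 vertices, so the decomposition has width 2, which upper-bounds the treewidth. The edges 1–6–5–4–1 form a cycle, so G is not a tree and its treewidth is at least 2. Hence tw(G) = 2 exactly.

Treewidth 2.
One such decomposition:
Bags: B1 = {1, 4, 6}  B2 = {4, 5, 6}  B3 = {3, 4, 5}  B4 = {2, 3, 5}
Tree: B1–B2, B2–B3, B3–B4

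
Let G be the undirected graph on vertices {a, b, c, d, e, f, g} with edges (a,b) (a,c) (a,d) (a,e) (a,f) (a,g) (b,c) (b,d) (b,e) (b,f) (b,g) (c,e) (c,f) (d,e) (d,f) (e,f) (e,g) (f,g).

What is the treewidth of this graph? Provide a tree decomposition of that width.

Each bag holds 5 vertices, so the decomposition has width 4, which upper-bounds the treewidth. For the lower bound, the 5 vertices {a, b, d, e, f} are pairwise adjacent, and any tree decomposition puts a clique entirely inside one bag — forcing width ≥ 4. The upper and lower bounds meet at 4, so that is the treewidth.

Treewidth 4.
Bags: B1 = {a, b, e, f, g}  B2 = {a, b, c, e, f}  B3 = {a, b, d, e, f}
Tree: B1–B2, B1–B3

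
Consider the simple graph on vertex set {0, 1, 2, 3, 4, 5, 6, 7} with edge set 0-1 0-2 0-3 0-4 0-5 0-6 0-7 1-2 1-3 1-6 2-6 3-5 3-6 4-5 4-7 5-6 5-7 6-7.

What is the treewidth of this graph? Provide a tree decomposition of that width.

The largest bag has 4 vertices, giving width 3; this decomposition certifies tw(G) ≤ 3. For the lower bound, the 4 vertices {0, 4, 5, 7} are pairwise adjacent, and any tree decomposition puts a clique entirely inside one bag — forcing width ≥ 3. Combining the bounds, tw(G) = 3.

Treewidth 3.
One such decomposition:
Bags: B1 = {0, 4, 5, 7}  B2 = {0, 5, 6, 7}  B3 = {0, 3, 5, 6}  B4 = {0, 1, 3, 6}  B5 = {0, 1, 2, 6}
Tree: B1–B2, B2–B3, B3–B4, B4–B5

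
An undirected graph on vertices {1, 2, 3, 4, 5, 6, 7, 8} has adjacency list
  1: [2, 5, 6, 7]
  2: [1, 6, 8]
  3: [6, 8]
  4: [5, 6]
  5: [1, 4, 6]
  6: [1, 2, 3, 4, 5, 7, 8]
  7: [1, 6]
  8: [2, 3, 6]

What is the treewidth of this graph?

2

A width-2 tree decomposition is:
Bags: B1 = {1, 6, 7}  B2 = {1, 2, 6}  B3 = {2, 6, 8}  B4 = {1, 5, 6}  B5 = {4, 5, 6}  B6 = {3, 6, 8}
Tree: B1–B2, B2–B3, B2–B4, B4–B5, B3–B6
The largest bag has 3 vertices, giving width 2; this decomposition certifies tw(G) ≤ 2. Conversely, {2, 6, 8} is a clique of size 3, and the vertices of any clique must share a bag in every tree decomposition; so some bag has ≥ 3 vertices and tw(G) ≥ 2. Therefore the treewidth is 2.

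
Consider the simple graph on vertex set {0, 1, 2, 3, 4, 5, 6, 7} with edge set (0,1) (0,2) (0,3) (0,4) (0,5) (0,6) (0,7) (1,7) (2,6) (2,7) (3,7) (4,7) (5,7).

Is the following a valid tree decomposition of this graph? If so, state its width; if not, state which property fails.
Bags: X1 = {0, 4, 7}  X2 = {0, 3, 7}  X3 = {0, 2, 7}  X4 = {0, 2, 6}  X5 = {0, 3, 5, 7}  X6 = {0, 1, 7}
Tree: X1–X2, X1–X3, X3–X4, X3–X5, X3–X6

No — bags containing vertex 3 are not connected in the tree.

A tree decomposition must satisfy three properties: every vertex lies in some bag; for every edge, both endpoints lie together in some bag; and for every vertex, the bags containing it form a connected subtree. Here bags containing vertex 3 are not connected in the tree, so the decomposition is invalid.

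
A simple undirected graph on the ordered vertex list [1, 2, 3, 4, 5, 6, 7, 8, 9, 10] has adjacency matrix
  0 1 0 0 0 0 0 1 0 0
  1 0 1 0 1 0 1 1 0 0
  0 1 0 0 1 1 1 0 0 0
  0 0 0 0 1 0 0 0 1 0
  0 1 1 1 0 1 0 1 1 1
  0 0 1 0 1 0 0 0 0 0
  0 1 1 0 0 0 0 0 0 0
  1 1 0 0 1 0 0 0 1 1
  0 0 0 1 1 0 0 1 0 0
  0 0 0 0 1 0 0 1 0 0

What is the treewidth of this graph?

2

A width-2 tree decomposition is:
Bags: B1 = {2, 3, 5}  B2 = {2, 5, 8}  B3 = {3, 5, 6}  B4 = {2, 3, 7}  B5 = {1, 2, 8}  B6 = {5, 8, 9}  B7 = {5, 8, 10}  B8 = {4, 5, 9}
Tree: B1–B2, B1–B3, B1–B4, B2–B5, B2–B6, B2–B7, B6–B8
Each bag holds 3 vertices, so the decomposition has width 2, which upper-bounds the treewidth. On the other hand G contains the 3-clique {1, 2, 8}. A clique must lie in a single bag of any decomposition, so no decomposition can have width below 2. The upper and lower bounds meet at 2, so that is the treewidth.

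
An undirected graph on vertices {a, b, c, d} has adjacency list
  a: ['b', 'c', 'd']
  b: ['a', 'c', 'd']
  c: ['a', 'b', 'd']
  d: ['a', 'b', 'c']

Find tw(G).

3

A width-3 tree decomposition is:
Bags: B1 = {a, b, c, d}
Tree: (single bag)
With just one bag of size 4, the width is 4 − 1 = 3, so tw(G) ≤ 3. For the lower bound, the 4 vertices {a, b, c, d} are pairwise adjacent, and any tree decomposition puts a clique entirely inside one bag — forcing width ≥ 3. Combining the bounds, tw(G) = 3.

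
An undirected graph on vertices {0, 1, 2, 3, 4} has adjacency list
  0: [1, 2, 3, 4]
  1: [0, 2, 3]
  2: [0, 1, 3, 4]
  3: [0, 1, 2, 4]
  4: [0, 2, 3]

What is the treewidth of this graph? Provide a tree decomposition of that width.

Each bag holds 4 vertices, so the decomposition has width 3, which upper-bounds the treewidth. Conversely, {0, 1, 2, 3} is a clique of size 4, and the vertices of any clique must share a bag in every tree decomposition; so some bag has ≥ 4 vertices and tw(G) ≥ 3. Hence tw(G) = 3 exactly.

Treewidth 3.
One such decomposition:
Bags: B1 = {0, 2, 3, 4}  B2 = {0, 1, 2, 3}
Tree: B1–B2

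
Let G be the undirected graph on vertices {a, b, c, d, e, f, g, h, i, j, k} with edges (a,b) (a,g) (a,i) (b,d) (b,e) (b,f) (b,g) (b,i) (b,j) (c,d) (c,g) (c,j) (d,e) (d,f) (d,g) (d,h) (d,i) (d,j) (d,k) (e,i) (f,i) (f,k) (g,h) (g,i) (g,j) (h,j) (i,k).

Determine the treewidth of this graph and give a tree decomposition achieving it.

Treewidth 3.
Bags: B1 = {b, d, g, i}  B2 = {b, d, g, j}  B3 = {b, d, f, i}  B4 = {d, g, h, j}  B5 = {a, b, g, i}  B6 = {b, d, e, i}  B7 = {c, d, g, j}  B8 = {d, f, i, k}
Tree: B1–B2, B1–B3, B2–B4, B1–B5, B3–B6, B4–B7, B3–B8

Each bag holds 4 vertices, so the decomposition has width 3, which upper-bounds the treewidth. Conversely, {d, g, h, j} is a clique of size 4, and the vertices of any clique must share a bag in every tree decomposition; so some bag has ≥ 4 vertices and tw(G) ≥ 3. Combining the bounds, tw(G) = 3.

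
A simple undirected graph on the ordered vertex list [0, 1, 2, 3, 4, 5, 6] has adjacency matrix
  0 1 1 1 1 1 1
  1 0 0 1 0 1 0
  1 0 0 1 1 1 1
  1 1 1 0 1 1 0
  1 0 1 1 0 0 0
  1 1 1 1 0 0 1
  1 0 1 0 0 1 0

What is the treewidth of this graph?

3

A width-3 tree decomposition is:
Bags: B1 = {0, 2, 3, 5}  B2 = {0, 2, 3, 4}  B3 = {0, 1, 3, 5}  B4 = {0, 2, 5, 6}
Tree: B1–B2, B1–B3, B1–B4
Each bag holds 4 vertices, so the decomposition has width 3, which upper-bounds the treewidth. On the other hand G contains the 4-clique {0, 1, 3, 5}. A clique must lie in a single bag of any decomposition, so no decomposition can have width below 3. Therefore the treewidth is 3.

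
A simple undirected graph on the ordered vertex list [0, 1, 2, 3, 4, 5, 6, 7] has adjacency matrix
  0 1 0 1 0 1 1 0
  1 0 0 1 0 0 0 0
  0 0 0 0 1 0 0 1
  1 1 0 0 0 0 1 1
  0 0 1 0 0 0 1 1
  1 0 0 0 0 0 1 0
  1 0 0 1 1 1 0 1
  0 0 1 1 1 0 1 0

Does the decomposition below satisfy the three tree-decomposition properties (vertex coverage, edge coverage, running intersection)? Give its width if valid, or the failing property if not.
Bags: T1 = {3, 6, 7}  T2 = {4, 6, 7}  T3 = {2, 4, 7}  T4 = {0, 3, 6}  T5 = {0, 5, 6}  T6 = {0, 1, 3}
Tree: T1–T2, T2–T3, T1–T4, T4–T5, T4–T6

Vertex coverage: the bags together contain {0, 1, 2, 3, 4, 5, 6, 7}, the full vertex set. Edge coverage: each edge of G has both endpoints in at least one bag. Running intersection: for every vertex, the bags containing it form a connected subtree. All three properties hold, so this is a valid tree decomposition of width max|bag| − 1 = 2, and hence tw(G) ≤ 2.

Yes; width 2.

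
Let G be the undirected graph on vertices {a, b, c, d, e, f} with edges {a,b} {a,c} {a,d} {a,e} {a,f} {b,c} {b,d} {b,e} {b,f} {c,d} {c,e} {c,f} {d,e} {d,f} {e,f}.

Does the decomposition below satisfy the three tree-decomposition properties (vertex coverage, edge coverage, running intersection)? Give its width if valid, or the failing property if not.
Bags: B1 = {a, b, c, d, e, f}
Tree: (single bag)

Checking the three conditions: (i) the bags cover all of {a, b, c, d, e, f}; (ii) for each edge, some bag contains both endpoints; (iii) the bags containing any fixed vertex form a subtree. All hold, so the decomposition is valid with width 6 − 1 = 5.

Yes; width 5.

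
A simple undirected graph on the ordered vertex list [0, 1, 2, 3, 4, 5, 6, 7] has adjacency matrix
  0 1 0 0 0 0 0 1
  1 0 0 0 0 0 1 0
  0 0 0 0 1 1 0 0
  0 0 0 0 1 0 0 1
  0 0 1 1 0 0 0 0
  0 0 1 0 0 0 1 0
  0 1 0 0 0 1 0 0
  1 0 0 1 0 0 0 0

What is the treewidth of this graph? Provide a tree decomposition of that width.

Treewidth 2.
Bags: B1 = {2, 3, 4}  B2 = {2, 3, 5}  B3 = {3, 5, 6}  B4 = {1, 3, 6}  B5 = {0, 1, 3}  B6 = {0, 3, 7}
Tree: B1–B2, B2–B3, B3–B4, B4–B5, B5–B6

Each bag holds 3 vertices, so the decomposition has width 2, which upper-bounds the treewidth. Since 3–4–2–5–6–1–0–7–3 is a cycle in G, G is not acyclic. Forests are exactly the graphs of treewidth ≤ 1, so tw(G) ≥ 2. Combining the bounds, tw(G) = 2.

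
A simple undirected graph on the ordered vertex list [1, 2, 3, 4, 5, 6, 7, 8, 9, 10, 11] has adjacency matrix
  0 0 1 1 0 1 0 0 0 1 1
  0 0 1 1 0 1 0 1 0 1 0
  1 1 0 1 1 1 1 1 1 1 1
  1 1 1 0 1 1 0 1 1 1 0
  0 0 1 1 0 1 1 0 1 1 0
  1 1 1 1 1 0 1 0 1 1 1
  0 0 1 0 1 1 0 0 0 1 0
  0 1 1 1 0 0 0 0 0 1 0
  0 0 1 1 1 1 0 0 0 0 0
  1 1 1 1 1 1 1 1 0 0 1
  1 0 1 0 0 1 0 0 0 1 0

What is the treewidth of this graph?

A width-4 tree decomposition is:
Bags: B1 = {3, 4, 5, 6, 10}  B2 = {1, 3, 4, 6, 10}  B3 = {3, 4, 5, 6, 9}  B4 = {1, 3, 6, 10, 11}  B5 = {2, 3, 4, 6, 10}  B6 = {3, 5, 6, 7, 10}  B7 = {2, 3, 4, 8, 10}
Tree: B1–B2, B1–B3, B2–B4, B2–B5, B1–B6, B5–B7
Each bag holds 5 vertices, so the decomposition has width 4, which upper-bounds the treewidth. On the other hand G contains the 5-clique {2, 3, 4, 8, 10}. A clique must lie in a single bag of any decomposition, so no decomposition can have width below 4. Combining the bounds, tw(G) = 4.

4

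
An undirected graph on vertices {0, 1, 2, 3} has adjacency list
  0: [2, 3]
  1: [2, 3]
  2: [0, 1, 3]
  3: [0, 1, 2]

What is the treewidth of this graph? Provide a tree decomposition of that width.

Each bag holds 3 vertices, so the decomposition has width 2, which upper-bounds the treewidth. On the other hand G contains the 3-clique {0, 2, 3}. A clique must lie in a single bag of any decomposition, so no decomposition can have width below 2. The upper and lower bounds meet at 2, so that is the treewidth.

Treewidth 2.
One optimal decomposition is:
Bags: B1 = {1, 2, 3}  B2 = {0, 2, 3}
Tree: B1–B2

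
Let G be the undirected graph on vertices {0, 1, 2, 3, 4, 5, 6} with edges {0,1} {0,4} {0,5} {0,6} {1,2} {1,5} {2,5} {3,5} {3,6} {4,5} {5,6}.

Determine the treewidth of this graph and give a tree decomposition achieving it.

The largest bag has 3 vertices, giving width 2; this decomposition certifies tw(G) ≤ 2. Conversely, {0, 1, 5} is a clique of size 3, and the vertices of any clique must share a bag in every tree decomposition; so some bag has ≥ 3 vertices and tw(G) ≥ 2. Therefore the treewidth is 2.

Treewidth 2.
One optimal decomposition is:
Bags: B1 = {0, 1, 5}  B2 = {0, 4, 5}  B3 = {1, 2, 5}  B4 = {0, 5, 6}  B5 = {3, 5, 6}
Tree: B1–B2, B1–B3, B2–B4, B4–B5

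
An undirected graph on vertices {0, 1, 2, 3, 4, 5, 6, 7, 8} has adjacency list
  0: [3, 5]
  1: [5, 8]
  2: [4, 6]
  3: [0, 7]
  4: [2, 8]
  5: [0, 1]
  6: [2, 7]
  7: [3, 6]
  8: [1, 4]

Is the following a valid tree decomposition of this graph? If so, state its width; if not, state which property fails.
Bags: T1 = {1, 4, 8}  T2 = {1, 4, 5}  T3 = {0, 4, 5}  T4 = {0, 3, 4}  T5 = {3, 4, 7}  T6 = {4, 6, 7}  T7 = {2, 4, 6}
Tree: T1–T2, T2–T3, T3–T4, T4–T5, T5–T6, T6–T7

Checking the three conditions: (i) the bags cover all of {0, 1, 2, 3, 4, 5, 6, 7, 8}; (ii) for each edge, some bag contains both endpoints; (iii) the bags containing any fixed vertex form a subtree. All hold, so the decomposition is valid with width 3 − 1 = 2.

Yes; width 2.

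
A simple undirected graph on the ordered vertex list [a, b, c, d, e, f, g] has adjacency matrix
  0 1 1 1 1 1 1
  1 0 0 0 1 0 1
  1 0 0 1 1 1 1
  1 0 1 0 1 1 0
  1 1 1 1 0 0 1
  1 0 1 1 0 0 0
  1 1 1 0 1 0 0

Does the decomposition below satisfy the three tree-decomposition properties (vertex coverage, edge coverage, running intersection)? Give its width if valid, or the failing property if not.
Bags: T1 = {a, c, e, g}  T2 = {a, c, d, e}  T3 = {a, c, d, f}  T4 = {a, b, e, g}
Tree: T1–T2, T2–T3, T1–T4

Checking the three conditions: (i) the bags cover all of {a, b, c, d, e, f, g}; (ii) for each edge, some bag contains both endpoints; (iii) the bags containing any fixed vertex form a subtree. All hold, so the decomposition is valid with width 4 − 1 = 3.

Yes; width 3.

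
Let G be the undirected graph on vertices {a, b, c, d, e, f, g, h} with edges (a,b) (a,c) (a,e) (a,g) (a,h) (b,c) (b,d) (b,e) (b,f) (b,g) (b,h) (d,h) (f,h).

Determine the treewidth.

2

A width-2 tree decomposition is:
Bags: B1 = {a, b, c}  B2 = {a, b, g}  B3 = {a, b, e}  B4 = {a, b, h}  B5 = {b, d, h}  B6 = {b, f, h}
Tree: B1–B2, B1–B3, B2–B4, B4–B5, B4–B6
Every bag has size at most 3, so the width is 3 − 1 = 2 and tw(G) ≤ 2. For the lower bound, the 3 vertices {b, d, h} are pairwise adjacent, and any tree decomposition puts a clique entirely inside one bag — forcing width ≥ 2. Hence tw(G) = 2 exactly.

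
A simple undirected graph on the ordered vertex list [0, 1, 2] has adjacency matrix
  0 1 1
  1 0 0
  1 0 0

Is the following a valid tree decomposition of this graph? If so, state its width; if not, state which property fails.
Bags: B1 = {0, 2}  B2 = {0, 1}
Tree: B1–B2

Every vertex of G appears in some bag (union = {0, 1, 2}); every edge is covered by a bag; and for each vertex v the set of bags containing v is connected in the bag tree. The decomposition is therefore valid. The largest bag has 2 vertices, so the width is 1.

Yes; width 1.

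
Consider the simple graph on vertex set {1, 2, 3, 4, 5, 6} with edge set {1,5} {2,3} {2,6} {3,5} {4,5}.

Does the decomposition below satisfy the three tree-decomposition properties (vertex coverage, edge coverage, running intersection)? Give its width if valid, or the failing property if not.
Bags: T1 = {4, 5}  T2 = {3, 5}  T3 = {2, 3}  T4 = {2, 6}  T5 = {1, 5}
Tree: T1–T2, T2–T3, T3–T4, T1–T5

Vertex coverage: the bags together contain {1, 2, 3, 4, 5, 6}, the full vertex set. Edge coverage: each edge of G has both endpoints in at least one bag. Running intersection: for every vertex, the bags containing it form a connected subtree. All three properties hold, so this is a valid tree decomposition of width max|bag| − 1 = 1, and hence tw(G) ≤ 1.

Yes; width 1.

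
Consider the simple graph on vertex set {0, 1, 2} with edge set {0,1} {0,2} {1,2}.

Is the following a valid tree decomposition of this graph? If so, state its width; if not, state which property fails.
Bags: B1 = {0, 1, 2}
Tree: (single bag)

Yes; width 2.

Checking the three conditions: (i) the bags cover all of {0, 1, 2}; (ii) for each edge, some bag contains both endpoints; (iii) the bags containing any fixed vertex form a subtree. All hold, so the decomposition is valid with width 3 − 1 = 2.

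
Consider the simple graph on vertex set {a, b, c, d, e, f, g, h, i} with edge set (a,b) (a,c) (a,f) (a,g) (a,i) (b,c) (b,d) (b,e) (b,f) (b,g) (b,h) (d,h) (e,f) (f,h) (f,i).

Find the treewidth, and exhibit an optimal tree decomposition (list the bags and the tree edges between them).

Every bag has size at most 3, so the width is 3 − 1 = 2 and tw(G) ≤ 2. On the other hand G contains the 3-clique {b, d, h}. A clique must lie in a single bag of any decomposition, so no decomposition can have width below 2. Therefore the treewidth is 2.

Treewidth 2.
Bags: B1 = {b, e, f}  B2 = {a, b, f}  B3 = {a, f, i}  B4 = {a, b, c}  B5 = {a, b, g}  B6 = {b, f, h}  B7 = {b, d, h}
Tree: B1–B2, B2–B3, B2–B4, B2–B5, B1–B6, B6–B7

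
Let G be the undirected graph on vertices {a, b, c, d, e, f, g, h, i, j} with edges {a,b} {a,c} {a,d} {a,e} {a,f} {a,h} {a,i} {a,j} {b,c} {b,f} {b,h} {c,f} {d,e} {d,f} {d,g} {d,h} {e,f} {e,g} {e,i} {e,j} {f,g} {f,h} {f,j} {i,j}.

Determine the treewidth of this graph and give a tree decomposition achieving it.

Every bag has size at most 4, so the width is 4 − 1 = 3 and tw(G) ≤ 3. For the lower bound, the 4 vertices {d, e, f, g} are pairwise adjacent, and any tree decomposition puts a clique entirely inside one bag — forcing width ≥ 3. Hence tw(G) = 3 exactly.

Treewidth 3.
One optimal decomposition is:
Bags: B1 = {a, d, e, f}  B2 = {a, d, f, h}  B3 = {a, b, f, h}  B4 = {a, b, c, f}  B5 = {d, e, f, g}  B6 = {a, e, f, j}  B7 = {a, e, i, j}
Tree: B1–B2, B2–B3, B3–B4, B1–B5, B1–B6, B6–B7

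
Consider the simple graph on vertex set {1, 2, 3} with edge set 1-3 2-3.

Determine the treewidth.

A width-1 tree decomposition is:
Bags: B1 = {1, 3}  B2 = {2, 3}
Tree: B1–B2
Every bag has size at most 2, so the width is 2 − 1 = 1 and tw(G) ≤ 1. Any graph with an edge has treewidth ≥ 1, and G has the edge 3–1. Therefore the treewidth is 1.

1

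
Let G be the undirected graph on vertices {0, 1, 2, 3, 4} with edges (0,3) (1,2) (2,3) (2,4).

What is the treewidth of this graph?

1

A width-1 tree decomposition is:
Bags: B1 = {2, 3}  B2 = {2, 4}  B3 = {1, 2}  B4 = {0, 3}
Tree: B1–B2, B2–B3, B1–B4
Every bag has size at most 2, so the width is 2 − 1 = 1 and tw(G) ≤ 1. G has an edge, so its treewidth is at least 1. The upper and lower bounds meet at 1, so that is the treewidth.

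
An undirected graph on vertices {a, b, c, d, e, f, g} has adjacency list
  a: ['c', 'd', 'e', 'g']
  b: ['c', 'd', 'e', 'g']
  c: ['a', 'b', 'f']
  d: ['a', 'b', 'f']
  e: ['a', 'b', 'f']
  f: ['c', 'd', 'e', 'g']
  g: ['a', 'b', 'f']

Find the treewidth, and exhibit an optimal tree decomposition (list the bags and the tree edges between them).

Each bag holds 4 vertices, so the decomposition has width 3, which upper-bounds the treewidth. For the lower bound: the 4 vertex sets {a,g}, {d,f}, {b}, {e} are disjoint, each induces a connected subgraph, and every pair is joined by at least one edge of G. Contracting each set to a single vertex therefore yields K_{4} as a minor, and since treewidth is minor-monotone, tw(G) ≥ tw(K_{4}) = 3. Therefore the treewidth is 3.

Treewidth 3.
Bags: B1 = {a, b, f, g}  B2 = {a, b, d, f}  B3 = {a, b, e, f}  B4 = {a, b, c, f}
Tree: B1–B2, B2–B3, B3–B4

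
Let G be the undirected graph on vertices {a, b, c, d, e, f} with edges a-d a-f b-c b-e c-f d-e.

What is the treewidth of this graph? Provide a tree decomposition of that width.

Treewidth 2.
One such decomposition:
Bags: B1 = {a, c, f}  B2 = {a, b, c}  B3 = {a, b, e}  B4 = {a, d, e}
Tree: B1–B2, B2–B3, B3–B4

The largest bag has 3 vertices, giving width 2; this decomposition certifies tw(G) ≤ 2. The edges a–f–c–b–e–d–a form a cycle, so G is not a tree and its treewidth is at least 2. Hence tw(G) = 2 exactly.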